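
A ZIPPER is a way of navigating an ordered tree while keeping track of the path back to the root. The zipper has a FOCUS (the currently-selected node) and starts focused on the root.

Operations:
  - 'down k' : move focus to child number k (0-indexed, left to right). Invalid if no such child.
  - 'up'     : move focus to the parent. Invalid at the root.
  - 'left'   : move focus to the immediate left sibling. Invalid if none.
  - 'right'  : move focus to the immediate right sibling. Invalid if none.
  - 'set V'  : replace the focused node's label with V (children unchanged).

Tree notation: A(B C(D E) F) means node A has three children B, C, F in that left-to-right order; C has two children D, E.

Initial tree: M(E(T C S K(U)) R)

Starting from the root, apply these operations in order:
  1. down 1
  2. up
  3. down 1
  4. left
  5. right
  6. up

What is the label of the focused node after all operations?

Answer: M

Derivation:
Step 1 (down 1): focus=R path=1 depth=1 children=[] left=['E'] right=[] parent=M
Step 2 (up): focus=M path=root depth=0 children=['E', 'R'] (at root)
Step 3 (down 1): focus=R path=1 depth=1 children=[] left=['E'] right=[] parent=M
Step 4 (left): focus=E path=0 depth=1 children=['T', 'C', 'S', 'K'] left=[] right=['R'] parent=M
Step 5 (right): focus=R path=1 depth=1 children=[] left=['E'] right=[] parent=M
Step 6 (up): focus=M path=root depth=0 children=['E', 'R'] (at root)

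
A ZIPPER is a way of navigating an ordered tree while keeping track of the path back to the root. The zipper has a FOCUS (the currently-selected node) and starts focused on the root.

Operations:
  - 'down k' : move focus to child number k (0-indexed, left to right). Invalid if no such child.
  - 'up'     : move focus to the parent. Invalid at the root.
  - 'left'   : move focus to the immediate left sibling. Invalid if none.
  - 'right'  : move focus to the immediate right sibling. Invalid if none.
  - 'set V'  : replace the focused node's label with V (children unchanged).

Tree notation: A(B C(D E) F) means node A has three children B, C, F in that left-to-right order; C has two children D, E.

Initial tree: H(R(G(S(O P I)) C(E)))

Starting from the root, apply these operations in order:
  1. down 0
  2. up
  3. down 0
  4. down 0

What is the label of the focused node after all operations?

Step 1 (down 0): focus=R path=0 depth=1 children=['G', 'C'] left=[] right=[] parent=H
Step 2 (up): focus=H path=root depth=0 children=['R'] (at root)
Step 3 (down 0): focus=R path=0 depth=1 children=['G', 'C'] left=[] right=[] parent=H
Step 4 (down 0): focus=G path=0/0 depth=2 children=['S'] left=[] right=['C'] parent=R

Answer: G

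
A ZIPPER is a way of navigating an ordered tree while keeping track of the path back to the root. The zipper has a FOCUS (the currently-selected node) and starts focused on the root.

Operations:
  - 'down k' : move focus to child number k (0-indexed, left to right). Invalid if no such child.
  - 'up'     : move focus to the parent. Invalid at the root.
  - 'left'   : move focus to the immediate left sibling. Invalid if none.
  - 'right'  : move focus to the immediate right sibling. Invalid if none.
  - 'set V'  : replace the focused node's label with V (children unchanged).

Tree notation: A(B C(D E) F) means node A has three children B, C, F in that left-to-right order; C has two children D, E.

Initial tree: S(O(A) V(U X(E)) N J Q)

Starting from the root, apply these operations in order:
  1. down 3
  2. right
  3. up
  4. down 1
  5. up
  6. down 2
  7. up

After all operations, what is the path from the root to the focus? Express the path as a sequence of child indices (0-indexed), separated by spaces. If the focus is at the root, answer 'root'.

Step 1 (down 3): focus=J path=3 depth=1 children=[] left=['O', 'V', 'N'] right=['Q'] parent=S
Step 2 (right): focus=Q path=4 depth=1 children=[] left=['O', 'V', 'N', 'J'] right=[] parent=S
Step 3 (up): focus=S path=root depth=0 children=['O', 'V', 'N', 'J', 'Q'] (at root)
Step 4 (down 1): focus=V path=1 depth=1 children=['U', 'X'] left=['O'] right=['N', 'J', 'Q'] parent=S
Step 5 (up): focus=S path=root depth=0 children=['O', 'V', 'N', 'J', 'Q'] (at root)
Step 6 (down 2): focus=N path=2 depth=1 children=[] left=['O', 'V'] right=['J', 'Q'] parent=S
Step 7 (up): focus=S path=root depth=0 children=['O', 'V', 'N', 'J', 'Q'] (at root)

Answer: root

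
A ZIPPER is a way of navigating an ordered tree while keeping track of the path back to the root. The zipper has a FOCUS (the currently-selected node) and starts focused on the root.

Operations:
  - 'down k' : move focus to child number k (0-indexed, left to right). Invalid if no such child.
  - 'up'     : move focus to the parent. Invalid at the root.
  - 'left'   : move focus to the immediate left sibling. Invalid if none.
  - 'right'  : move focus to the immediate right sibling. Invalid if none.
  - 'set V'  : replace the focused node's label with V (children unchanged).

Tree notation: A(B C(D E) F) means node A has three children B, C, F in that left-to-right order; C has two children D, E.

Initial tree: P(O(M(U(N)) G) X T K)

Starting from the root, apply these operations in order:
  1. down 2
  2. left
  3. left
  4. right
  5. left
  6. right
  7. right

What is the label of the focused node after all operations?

Answer: T

Derivation:
Step 1 (down 2): focus=T path=2 depth=1 children=[] left=['O', 'X'] right=['K'] parent=P
Step 2 (left): focus=X path=1 depth=1 children=[] left=['O'] right=['T', 'K'] parent=P
Step 3 (left): focus=O path=0 depth=1 children=['M', 'G'] left=[] right=['X', 'T', 'K'] parent=P
Step 4 (right): focus=X path=1 depth=1 children=[] left=['O'] right=['T', 'K'] parent=P
Step 5 (left): focus=O path=0 depth=1 children=['M', 'G'] left=[] right=['X', 'T', 'K'] parent=P
Step 6 (right): focus=X path=1 depth=1 children=[] left=['O'] right=['T', 'K'] parent=P
Step 7 (right): focus=T path=2 depth=1 children=[] left=['O', 'X'] right=['K'] parent=P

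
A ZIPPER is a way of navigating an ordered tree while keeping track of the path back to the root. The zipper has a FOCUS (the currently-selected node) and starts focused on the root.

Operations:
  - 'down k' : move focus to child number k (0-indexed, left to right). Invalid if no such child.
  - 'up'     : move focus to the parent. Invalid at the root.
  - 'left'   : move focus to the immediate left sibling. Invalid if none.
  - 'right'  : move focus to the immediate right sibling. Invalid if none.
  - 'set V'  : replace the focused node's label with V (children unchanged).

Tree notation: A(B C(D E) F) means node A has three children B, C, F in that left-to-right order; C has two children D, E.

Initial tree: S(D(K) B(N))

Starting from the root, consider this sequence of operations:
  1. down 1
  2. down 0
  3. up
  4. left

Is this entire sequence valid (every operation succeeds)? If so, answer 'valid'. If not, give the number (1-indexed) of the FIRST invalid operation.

Answer: valid

Derivation:
Step 1 (down 1): focus=B path=1 depth=1 children=['N'] left=['D'] right=[] parent=S
Step 2 (down 0): focus=N path=1/0 depth=2 children=[] left=[] right=[] parent=B
Step 3 (up): focus=B path=1 depth=1 children=['N'] left=['D'] right=[] parent=S
Step 4 (left): focus=D path=0 depth=1 children=['K'] left=[] right=['B'] parent=S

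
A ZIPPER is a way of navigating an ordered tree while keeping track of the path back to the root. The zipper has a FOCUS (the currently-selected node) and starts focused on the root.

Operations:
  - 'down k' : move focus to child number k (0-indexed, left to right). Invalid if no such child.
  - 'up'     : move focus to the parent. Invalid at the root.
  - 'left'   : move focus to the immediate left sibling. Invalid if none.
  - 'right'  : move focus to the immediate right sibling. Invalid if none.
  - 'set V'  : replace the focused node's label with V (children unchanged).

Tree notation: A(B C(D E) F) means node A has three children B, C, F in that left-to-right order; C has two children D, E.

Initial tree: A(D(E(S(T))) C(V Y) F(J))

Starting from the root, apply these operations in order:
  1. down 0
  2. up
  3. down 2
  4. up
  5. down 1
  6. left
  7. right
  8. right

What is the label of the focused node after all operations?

Step 1 (down 0): focus=D path=0 depth=1 children=['E'] left=[] right=['C', 'F'] parent=A
Step 2 (up): focus=A path=root depth=0 children=['D', 'C', 'F'] (at root)
Step 3 (down 2): focus=F path=2 depth=1 children=['J'] left=['D', 'C'] right=[] parent=A
Step 4 (up): focus=A path=root depth=0 children=['D', 'C', 'F'] (at root)
Step 5 (down 1): focus=C path=1 depth=1 children=['V', 'Y'] left=['D'] right=['F'] parent=A
Step 6 (left): focus=D path=0 depth=1 children=['E'] left=[] right=['C', 'F'] parent=A
Step 7 (right): focus=C path=1 depth=1 children=['V', 'Y'] left=['D'] right=['F'] parent=A
Step 8 (right): focus=F path=2 depth=1 children=['J'] left=['D', 'C'] right=[] parent=A

Answer: F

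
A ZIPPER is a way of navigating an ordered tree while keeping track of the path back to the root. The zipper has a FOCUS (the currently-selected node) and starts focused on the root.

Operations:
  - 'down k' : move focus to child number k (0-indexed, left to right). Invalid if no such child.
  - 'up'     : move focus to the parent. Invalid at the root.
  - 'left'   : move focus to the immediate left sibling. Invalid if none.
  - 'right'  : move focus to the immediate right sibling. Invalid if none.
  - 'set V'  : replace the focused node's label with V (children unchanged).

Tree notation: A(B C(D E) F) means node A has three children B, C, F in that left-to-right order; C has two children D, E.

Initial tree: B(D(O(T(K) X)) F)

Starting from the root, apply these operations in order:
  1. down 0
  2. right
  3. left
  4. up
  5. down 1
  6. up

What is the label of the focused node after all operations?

Answer: B

Derivation:
Step 1 (down 0): focus=D path=0 depth=1 children=['O'] left=[] right=['F'] parent=B
Step 2 (right): focus=F path=1 depth=1 children=[] left=['D'] right=[] parent=B
Step 3 (left): focus=D path=0 depth=1 children=['O'] left=[] right=['F'] parent=B
Step 4 (up): focus=B path=root depth=0 children=['D', 'F'] (at root)
Step 5 (down 1): focus=F path=1 depth=1 children=[] left=['D'] right=[] parent=B
Step 6 (up): focus=B path=root depth=0 children=['D', 'F'] (at root)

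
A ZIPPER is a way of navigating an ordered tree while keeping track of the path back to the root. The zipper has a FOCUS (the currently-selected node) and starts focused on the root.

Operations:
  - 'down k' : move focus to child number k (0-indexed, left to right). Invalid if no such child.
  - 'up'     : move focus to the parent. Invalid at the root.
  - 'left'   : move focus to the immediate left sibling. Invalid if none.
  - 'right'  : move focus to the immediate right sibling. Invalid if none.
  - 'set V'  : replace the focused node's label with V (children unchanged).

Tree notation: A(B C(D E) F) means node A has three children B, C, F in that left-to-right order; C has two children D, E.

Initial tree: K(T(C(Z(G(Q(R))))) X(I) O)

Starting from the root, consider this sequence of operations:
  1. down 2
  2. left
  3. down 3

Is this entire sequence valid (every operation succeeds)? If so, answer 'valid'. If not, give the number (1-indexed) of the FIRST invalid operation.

Answer: 3

Derivation:
Step 1 (down 2): focus=O path=2 depth=1 children=[] left=['T', 'X'] right=[] parent=K
Step 2 (left): focus=X path=1 depth=1 children=['I'] left=['T'] right=['O'] parent=K
Step 3 (down 3): INVALID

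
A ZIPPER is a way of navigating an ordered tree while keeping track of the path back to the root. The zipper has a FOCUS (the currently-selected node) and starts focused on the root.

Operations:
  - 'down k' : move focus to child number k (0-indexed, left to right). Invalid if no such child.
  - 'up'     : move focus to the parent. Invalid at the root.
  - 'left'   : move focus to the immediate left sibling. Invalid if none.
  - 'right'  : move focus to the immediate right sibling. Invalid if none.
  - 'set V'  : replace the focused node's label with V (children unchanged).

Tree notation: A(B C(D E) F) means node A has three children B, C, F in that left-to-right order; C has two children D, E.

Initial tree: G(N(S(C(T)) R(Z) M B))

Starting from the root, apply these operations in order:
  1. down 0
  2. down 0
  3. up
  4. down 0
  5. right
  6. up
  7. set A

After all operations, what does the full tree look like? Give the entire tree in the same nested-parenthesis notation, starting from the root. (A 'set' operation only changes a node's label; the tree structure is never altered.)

Answer: G(A(S(C(T)) R(Z) M B))

Derivation:
Step 1 (down 0): focus=N path=0 depth=1 children=['S', 'R', 'M', 'B'] left=[] right=[] parent=G
Step 2 (down 0): focus=S path=0/0 depth=2 children=['C'] left=[] right=['R', 'M', 'B'] parent=N
Step 3 (up): focus=N path=0 depth=1 children=['S', 'R', 'M', 'B'] left=[] right=[] parent=G
Step 4 (down 0): focus=S path=0/0 depth=2 children=['C'] left=[] right=['R', 'M', 'B'] parent=N
Step 5 (right): focus=R path=0/1 depth=2 children=['Z'] left=['S'] right=['M', 'B'] parent=N
Step 6 (up): focus=N path=0 depth=1 children=['S', 'R', 'M', 'B'] left=[] right=[] parent=G
Step 7 (set A): focus=A path=0 depth=1 children=['S', 'R', 'M', 'B'] left=[] right=[] parent=G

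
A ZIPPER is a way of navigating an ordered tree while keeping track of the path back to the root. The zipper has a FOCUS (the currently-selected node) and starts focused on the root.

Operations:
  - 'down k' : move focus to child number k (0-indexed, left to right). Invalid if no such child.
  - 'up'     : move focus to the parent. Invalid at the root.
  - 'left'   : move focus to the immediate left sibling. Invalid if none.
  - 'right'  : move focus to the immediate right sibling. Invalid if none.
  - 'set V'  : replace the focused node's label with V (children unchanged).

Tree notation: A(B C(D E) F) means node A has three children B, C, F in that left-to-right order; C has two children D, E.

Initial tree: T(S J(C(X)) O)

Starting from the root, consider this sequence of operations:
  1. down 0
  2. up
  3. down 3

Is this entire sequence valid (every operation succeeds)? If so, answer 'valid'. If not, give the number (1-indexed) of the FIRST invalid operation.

Step 1 (down 0): focus=S path=0 depth=1 children=[] left=[] right=['J', 'O'] parent=T
Step 2 (up): focus=T path=root depth=0 children=['S', 'J', 'O'] (at root)
Step 3 (down 3): INVALID

Answer: 3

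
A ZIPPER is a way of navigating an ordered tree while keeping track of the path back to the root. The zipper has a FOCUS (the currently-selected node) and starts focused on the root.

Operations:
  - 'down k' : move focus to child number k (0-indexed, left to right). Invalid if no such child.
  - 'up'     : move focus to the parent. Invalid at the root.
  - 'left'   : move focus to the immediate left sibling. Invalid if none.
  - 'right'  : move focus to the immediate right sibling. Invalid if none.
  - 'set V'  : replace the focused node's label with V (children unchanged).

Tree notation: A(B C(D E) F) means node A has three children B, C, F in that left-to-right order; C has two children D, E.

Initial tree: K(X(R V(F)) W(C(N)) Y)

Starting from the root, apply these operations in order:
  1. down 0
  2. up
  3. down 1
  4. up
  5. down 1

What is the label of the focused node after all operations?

Answer: W

Derivation:
Step 1 (down 0): focus=X path=0 depth=1 children=['R', 'V'] left=[] right=['W', 'Y'] parent=K
Step 2 (up): focus=K path=root depth=0 children=['X', 'W', 'Y'] (at root)
Step 3 (down 1): focus=W path=1 depth=1 children=['C'] left=['X'] right=['Y'] parent=K
Step 4 (up): focus=K path=root depth=0 children=['X', 'W', 'Y'] (at root)
Step 5 (down 1): focus=W path=1 depth=1 children=['C'] left=['X'] right=['Y'] parent=K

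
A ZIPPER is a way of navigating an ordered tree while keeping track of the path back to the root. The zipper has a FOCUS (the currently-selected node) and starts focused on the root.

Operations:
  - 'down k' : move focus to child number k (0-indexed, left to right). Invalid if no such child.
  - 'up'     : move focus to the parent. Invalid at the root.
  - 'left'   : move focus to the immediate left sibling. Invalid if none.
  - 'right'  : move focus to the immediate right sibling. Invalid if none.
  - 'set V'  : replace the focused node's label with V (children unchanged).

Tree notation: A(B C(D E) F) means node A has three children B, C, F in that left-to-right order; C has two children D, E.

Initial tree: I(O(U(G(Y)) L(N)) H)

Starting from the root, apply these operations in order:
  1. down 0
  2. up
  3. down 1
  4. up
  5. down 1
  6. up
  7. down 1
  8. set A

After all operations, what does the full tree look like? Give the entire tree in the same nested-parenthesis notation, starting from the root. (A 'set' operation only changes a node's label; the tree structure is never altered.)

Answer: I(O(U(G(Y)) L(N)) A)

Derivation:
Step 1 (down 0): focus=O path=0 depth=1 children=['U', 'L'] left=[] right=['H'] parent=I
Step 2 (up): focus=I path=root depth=0 children=['O', 'H'] (at root)
Step 3 (down 1): focus=H path=1 depth=1 children=[] left=['O'] right=[] parent=I
Step 4 (up): focus=I path=root depth=0 children=['O', 'H'] (at root)
Step 5 (down 1): focus=H path=1 depth=1 children=[] left=['O'] right=[] parent=I
Step 6 (up): focus=I path=root depth=0 children=['O', 'H'] (at root)
Step 7 (down 1): focus=H path=1 depth=1 children=[] left=['O'] right=[] parent=I
Step 8 (set A): focus=A path=1 depth=1 children=[] left=['O'] right=[] parent=I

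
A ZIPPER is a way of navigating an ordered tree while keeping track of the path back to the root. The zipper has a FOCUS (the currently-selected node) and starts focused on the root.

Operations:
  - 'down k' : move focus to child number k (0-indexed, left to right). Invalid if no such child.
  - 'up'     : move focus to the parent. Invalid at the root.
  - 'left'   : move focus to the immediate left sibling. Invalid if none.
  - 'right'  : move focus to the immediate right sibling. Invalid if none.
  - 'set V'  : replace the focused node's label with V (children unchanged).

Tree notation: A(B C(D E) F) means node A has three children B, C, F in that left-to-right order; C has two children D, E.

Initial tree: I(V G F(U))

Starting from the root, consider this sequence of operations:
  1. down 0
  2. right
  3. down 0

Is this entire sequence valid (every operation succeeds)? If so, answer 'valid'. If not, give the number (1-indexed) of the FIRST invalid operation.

Answer: 3

Derivation:
Step 1 (down 0): focus=V path=0 depth=1 children=[] left=[] right=['G', 'F'] parent=I
Step 2 (right): focus=G path=1 depth=1 children=[] left=['V'] right=['F'] parent=I
Step 3 (down 0): INVALID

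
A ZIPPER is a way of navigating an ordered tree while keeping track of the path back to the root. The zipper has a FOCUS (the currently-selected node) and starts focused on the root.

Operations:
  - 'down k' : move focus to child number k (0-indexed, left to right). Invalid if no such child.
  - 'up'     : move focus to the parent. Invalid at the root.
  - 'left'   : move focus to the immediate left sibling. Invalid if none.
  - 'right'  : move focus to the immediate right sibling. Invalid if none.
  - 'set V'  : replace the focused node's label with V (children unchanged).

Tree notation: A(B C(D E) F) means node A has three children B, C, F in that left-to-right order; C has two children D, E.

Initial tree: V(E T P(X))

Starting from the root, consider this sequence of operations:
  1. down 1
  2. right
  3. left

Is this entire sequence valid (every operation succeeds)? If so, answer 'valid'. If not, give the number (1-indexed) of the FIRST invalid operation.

Step 1 (down 1): focus=T path=1 depth=1 children=[] left=['E'] right=['P'] parent=V
Step 2 (right): focus=P path=2 depth=1 children=['X'] left=['E', 'T'] right=[] parent=V
Step 3 (left): focus=T path=1 depth=1 children=[] left=['E'] right=['P'] parent=V

Answer: valid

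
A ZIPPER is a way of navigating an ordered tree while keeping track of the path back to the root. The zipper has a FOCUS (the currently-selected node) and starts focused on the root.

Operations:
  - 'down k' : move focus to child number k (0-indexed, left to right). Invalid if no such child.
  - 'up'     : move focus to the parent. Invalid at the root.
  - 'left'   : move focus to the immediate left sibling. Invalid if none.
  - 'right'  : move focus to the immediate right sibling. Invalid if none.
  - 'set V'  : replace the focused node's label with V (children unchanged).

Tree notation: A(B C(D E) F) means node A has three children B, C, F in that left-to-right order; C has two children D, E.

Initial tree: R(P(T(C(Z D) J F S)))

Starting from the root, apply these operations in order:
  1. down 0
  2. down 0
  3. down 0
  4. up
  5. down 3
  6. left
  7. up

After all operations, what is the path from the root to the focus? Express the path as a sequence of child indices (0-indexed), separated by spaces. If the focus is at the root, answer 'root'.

Answer: 0 0

Derivation:
Step 1 (down 0): focus=P path=0 depth=1 children=['T'] left=[] right=[] parent=R
Step 2 (down 0): focus=T path=0/0 depth=2 children=['C', 'J', 'F', 'S'] left=[] right=[] parent=P
Step 3 (down 0): focus=C path=0/0/0 depth=3 children=['Z', 'D'] left=[] right=['J', 'F', 'S'] parent=T
Step 4 (up): focus=T path=0/0 depth=2 children=['C', 'J', 'F', 'S'] left=[] right=[] parent=P
Step 5 (down 3): focus=S path=0/0/3 depth=3 children=[] left=['C', 'J', 'F'] right=[] parent=T
Step 6 (left): focus=F path=0/0/2 depth=3 children=[] left=['C', 'J'] right=['S'] parent=T
Step 7 (up): focus=T path=0/0 depth=2 children=['C', 'J', 'F', 'S'] left=[] right=[] parent=P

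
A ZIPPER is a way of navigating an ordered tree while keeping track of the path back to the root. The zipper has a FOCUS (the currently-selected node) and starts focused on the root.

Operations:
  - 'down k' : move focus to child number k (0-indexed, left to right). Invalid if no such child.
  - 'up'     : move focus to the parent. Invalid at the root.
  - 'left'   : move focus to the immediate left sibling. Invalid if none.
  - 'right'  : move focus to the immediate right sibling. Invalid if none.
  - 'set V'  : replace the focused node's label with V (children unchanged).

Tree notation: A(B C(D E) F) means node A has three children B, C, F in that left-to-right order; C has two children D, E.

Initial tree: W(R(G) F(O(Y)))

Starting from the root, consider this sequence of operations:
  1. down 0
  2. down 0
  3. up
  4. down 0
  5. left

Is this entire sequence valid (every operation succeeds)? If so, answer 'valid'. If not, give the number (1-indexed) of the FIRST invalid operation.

Step 1 (down 0): focus=R path=0 depth=1 children=['G'] left=[] right=['F'] parent=W
Step 2 (down 0): focus=G path=0/0 depth=2 children=[] left=[] right=[] parent=R
Step 3 (up): focus=R path=0 depth=1 children=['G'] left=[] right=['F'] parent=W
Step 4 (down 0): focus=G path=0/0 depth=2 children=[] left=[] right=[] parent=R
Step 5 (left): INVALID

Answer: 5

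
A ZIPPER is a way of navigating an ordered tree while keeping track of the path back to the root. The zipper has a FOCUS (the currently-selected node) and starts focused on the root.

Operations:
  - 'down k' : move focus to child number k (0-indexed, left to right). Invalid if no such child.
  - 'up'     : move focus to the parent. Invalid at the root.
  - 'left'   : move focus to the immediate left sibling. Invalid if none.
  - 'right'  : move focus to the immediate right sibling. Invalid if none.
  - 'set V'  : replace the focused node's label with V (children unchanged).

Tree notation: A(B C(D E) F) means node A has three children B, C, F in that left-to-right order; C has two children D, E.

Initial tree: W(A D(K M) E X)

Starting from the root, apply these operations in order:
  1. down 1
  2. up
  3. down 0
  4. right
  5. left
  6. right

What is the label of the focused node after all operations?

Step 1 (down 1): focus=D path=1 depth=1 children=['K', 'M'] left=['A'] right=['E', 'X'] parent=W
Step 2 (up): focus=W path=root depth=0 children=['A', 'D', 'E', 'X'] (at root)
Step 3 (down 0): focus=A path=0 depth=1 children=[] left=[] right=['D', 'E', 'X'] parent=W
Step 4 (right): focus=D path=1 depth=1 children=['K', 'M'] left=['A'] right=['E', 'X'] parent=W
Step 5 (left): focus=A path=0 depth=1 children=[] left=[] right=['D', 'E', 'X'] parent=W
Step 6 (right): focus=D path=1 depth=1 children=['K', 'M'] left=['A'] right=['E', 'X'] parent=W

Answer: D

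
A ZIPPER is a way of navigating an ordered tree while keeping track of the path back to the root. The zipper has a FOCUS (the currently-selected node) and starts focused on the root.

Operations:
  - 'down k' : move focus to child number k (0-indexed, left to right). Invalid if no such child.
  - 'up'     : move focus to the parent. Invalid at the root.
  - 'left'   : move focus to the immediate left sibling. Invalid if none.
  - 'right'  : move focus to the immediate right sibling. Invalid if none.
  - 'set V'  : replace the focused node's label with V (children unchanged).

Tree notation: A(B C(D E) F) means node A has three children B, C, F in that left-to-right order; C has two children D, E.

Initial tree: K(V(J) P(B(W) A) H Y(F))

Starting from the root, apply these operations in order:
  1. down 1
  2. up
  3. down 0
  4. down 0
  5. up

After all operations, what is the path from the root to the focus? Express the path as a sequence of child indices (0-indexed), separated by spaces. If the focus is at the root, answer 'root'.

Step 1 (down 1): focus=P path=1 depth=1 children=['B', 'A'] left=['V'] right=['H', 'Y'] parent=K
Step 2 (up): focus=K path=root depth=0 children=['V', 'P', 'H', 'Y'] (at root)
Step 3 (down 0): focus=V path=0 depth=1 children=['J'] left=[] right=['P', 'H', 'Y'] parent=K
Step 4 (down 0): focus=J path=0/0 depth=2 children=[] left=[] right=[] parent=V
Step 5 (up): focus=V path=0 depth=1 children=['J'] left=[] right=['P', 'H', 'Y'] parent=K

Answer: 0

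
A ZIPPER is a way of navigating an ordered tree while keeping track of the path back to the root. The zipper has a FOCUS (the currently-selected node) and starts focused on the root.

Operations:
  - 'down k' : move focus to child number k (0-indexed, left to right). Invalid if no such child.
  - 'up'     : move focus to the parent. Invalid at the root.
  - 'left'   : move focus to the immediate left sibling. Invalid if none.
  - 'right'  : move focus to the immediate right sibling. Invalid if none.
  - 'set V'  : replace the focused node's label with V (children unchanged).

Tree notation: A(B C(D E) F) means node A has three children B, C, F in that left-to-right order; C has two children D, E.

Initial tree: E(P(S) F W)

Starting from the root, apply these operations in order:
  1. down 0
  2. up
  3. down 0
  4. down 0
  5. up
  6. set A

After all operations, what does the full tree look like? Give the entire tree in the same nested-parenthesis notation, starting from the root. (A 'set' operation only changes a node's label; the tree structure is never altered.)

Step 1 (down 0): focus=P path=0 depth=1 children=['S'] left=[] right=['F', 'W'] parent=E
Step 2 (up): focus=E path=root depth=0 children=['P', 'F', 'W'] (at root)
Step 3 (down 0): focus=P path=0 depth=1 children=['S'] left=[] right=['F', 'W'] parent=E
Step 4 (down 0): focus=S path=0/0 depth=2 children=[] left=[] right=[] parent=P
Step 5 (up): focus=P path=0 depth=1 children=['S'] left=[] right=['F', 'W'] parent=E
Step 6 (set A): focus=A path=0 depth=1 children=['S'] left=[] right=['F', 'W'] parent=E

Answer: E(A(S) F W)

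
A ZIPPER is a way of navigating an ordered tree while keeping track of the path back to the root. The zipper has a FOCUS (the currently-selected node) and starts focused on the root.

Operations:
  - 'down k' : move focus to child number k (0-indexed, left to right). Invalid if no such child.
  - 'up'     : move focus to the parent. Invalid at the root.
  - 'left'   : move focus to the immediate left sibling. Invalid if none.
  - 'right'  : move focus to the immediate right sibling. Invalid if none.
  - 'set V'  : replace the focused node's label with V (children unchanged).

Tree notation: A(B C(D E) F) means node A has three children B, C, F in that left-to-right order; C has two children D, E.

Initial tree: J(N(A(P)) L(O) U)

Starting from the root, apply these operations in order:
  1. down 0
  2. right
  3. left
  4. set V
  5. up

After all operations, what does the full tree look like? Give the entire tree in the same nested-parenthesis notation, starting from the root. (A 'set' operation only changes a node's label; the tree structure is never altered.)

Answer: J(V(A(P)) L(O) U)

Derivation:
Step 1 (down 0): focus=N path=0 depth=1 children=['A'] left=[] right=['L', 'U'] parent=J
Step 2 (right): focus=L path=1 depth=1 children=['O'] left=['N'] right=['U'] parent=J
Step 3 (left): focus=N path=0 depth=1 children=['A'] left=[] right=['L', 'U'] parent=J
Step 4 (set V): focus=V path=0 depth=1 children=['A'] left=[] right=['L', 'U'] parent=J
Step 5 (up): focus=J path=root depth=0 children=['V', 'L', 'U'] (at root)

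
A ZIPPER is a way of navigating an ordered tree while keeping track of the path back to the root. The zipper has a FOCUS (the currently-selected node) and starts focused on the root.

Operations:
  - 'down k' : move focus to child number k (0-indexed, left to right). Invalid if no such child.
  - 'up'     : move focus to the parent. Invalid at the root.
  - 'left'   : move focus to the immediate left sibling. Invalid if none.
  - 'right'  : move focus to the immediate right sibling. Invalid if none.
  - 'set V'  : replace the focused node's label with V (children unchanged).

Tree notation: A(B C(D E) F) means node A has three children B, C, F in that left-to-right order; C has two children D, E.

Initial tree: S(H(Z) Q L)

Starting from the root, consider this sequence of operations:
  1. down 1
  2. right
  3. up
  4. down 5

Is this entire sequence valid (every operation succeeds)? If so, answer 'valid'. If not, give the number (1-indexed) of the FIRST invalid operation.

Answer: 4

Derivation:
Step 1 (down 1): focus=Q path=1 depth=1 children=[] left=['H'] right=['L'] parent=S
Step 2 (right): focus=L path=2 depth=1 children=[] left=['H', 'Q'] right=[] parent=S
Step 3 (up): focus=S path=root depth=0 children=['H', 'Q', 'L'] (at root)
Step 4 (down 5): INVALID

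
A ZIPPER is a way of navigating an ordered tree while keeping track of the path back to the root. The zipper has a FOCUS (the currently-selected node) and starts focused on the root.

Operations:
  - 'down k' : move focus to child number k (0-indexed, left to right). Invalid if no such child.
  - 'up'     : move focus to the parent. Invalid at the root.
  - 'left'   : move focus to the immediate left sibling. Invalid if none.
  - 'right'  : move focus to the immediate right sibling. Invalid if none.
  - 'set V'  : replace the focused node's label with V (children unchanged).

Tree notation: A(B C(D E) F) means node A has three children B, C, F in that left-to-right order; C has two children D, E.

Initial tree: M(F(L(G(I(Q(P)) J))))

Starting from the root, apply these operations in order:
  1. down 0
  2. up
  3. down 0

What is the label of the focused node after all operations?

Step 1 (down 0): focus=F path=0 depth=1 children=['L'] left=[] right=[] parent=M
Step 2 (up): focus=M path=root depth=0 children=['F'] (at root)
Step 3 (down 0): focus=F path=0 depth=1 children=['L'] left=[] right=[] parent=M

Answer: F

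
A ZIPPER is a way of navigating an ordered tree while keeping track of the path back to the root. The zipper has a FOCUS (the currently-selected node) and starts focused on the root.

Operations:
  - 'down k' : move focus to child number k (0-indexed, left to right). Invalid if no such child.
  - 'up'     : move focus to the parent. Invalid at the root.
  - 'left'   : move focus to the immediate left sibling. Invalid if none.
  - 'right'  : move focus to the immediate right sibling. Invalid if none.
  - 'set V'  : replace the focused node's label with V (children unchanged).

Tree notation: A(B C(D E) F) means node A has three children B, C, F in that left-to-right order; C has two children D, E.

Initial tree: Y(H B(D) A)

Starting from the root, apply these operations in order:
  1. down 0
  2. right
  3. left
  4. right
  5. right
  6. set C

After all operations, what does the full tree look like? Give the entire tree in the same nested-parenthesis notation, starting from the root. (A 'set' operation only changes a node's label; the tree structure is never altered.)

Step 1 (down 0): focus=H path=0 depth=1 children=[] left=[] right=['B', 'A'] parent=Y
Step 2 (right): focus=B path=1 depth=1 children=['D'] left=['H'] right=['A'] parent=Y
Step 3 (left): focus=H path=0 depth=1 children=[] left=[] right=['B', 'A'] parent=Y
Step 4 (right): focus=B path=1 depth=1 children=['D'] left=['H'] right=['A'] parent=Y
Step 5 (right): focus=A path=2 depth=1 children=[] left=['H', 'B'] right=[] parent=Y
Step 6 (set C): focus=C path=2 depth=1 children=[] left=['H', 'B'] right=[] parent=Y

Answer: Y(H B(D) C)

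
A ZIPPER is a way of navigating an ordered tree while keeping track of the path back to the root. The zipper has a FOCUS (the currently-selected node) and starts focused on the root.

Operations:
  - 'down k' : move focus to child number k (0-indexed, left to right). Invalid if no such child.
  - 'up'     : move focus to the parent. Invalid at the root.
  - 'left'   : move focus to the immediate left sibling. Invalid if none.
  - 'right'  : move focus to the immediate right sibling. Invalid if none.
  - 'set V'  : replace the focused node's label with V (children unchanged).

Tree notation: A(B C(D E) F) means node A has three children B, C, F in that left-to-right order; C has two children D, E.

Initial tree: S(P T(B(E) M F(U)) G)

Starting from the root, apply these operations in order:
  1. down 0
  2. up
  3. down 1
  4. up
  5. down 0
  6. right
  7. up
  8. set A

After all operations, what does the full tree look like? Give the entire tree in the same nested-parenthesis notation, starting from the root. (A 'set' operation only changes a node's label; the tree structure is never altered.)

Answer: A(P T(B(E) M F(U)) G)

Derivation:
Step 1 (down 0): focus=P path=0 depth=1 children=[] left=[] right=['T', 'G'] parent=S
Step 2 (up): focus=S path=root depth=0 children=['P', 'T', 'G'] (at root)
Step 3 (down 1): focus=T path=1 depth=1 children=['B', 'M', 'F'] left=['P'] right=['G'] parent=S
Step 4 (up): focus=S path=root depth=0 children=['P', 'T', 'G'] (at root)
Step 5 (down 0): focus=P path=0 depth=1 children=[] left=[] right=['T', 'G'] parent=S
Step 6 (right): focus=T path=1 depth=1 children=['B', 'M', 'F'] left=['P'] right=['G'] parent=S
Step 7 (up): focus=S path=root depth=0 children=['P', 'T', 'G'] (at root)
Step 8 (set A): focus=A path=root depth=0 children=['P', 'T', 'G'] (at root)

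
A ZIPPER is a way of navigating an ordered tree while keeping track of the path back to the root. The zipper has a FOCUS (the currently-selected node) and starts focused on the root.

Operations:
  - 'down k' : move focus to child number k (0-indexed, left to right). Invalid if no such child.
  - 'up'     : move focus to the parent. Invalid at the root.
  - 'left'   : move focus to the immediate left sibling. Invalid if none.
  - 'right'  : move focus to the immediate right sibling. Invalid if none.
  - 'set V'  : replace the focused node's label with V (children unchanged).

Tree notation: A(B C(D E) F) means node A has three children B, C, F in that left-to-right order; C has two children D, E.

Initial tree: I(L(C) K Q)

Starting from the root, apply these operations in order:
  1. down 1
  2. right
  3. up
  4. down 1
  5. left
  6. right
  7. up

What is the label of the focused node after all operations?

Answer: I

Derivation:
Step 1 (down 1): focus=K path=1 depth=1 children=[] left=['L'] right=['Q'] parent=I
Step 2 (right): focus=Q path=2 depth=1 children=[] left=['L', 'K'] right=[] parent=I
Step 3 (up): focus=I path=root depth=0 children=['L', 'K', 'Q'] (at root)
Step 4 (down 1): focus=K path=1 depth=1 children=[] left=['L'] right=['Q'] parent=I
Step 5 (left): focus=L path=0 depth=1 children=['C'] left=[] right=['K', 'Q'] parent=I
Step 6 (right): focus=K path=1 depth=1 children=[] left=['L'] right=['Q'] parent=I
Step 7 (up): focus=I path=root depth=0 children=['L', 'K', 'Q'] (at root)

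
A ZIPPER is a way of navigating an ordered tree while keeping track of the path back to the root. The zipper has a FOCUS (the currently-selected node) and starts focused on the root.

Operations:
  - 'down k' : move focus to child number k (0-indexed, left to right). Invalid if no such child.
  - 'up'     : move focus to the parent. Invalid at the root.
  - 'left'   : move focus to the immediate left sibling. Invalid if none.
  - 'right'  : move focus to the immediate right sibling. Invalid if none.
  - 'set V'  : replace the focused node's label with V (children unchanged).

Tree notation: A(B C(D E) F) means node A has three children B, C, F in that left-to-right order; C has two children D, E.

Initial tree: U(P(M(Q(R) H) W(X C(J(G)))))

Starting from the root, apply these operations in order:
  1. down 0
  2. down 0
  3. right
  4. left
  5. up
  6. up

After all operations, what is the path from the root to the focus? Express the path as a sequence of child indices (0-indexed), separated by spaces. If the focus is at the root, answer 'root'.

Step 1 (down 0): focus=P path=0 depth=1 children=['M', 'W'] left=[] right=[] parent=U
Step 2 (down 0): focus=M path=0/0 depth=2 children=['Q', 'H'] left=[] right=['W'] parent=P
Step 3 (right): focus=W path=0/1 depth=2 children=['X', 'C'] left=['M'] right=[] parent=P
Step 4 (left): focus=M path=0/0 depth=2 children=['Q', 'H'] left=[] right=['W'] parent=P
Step 5 (up): focus=P path=0 depth=1 children=['M', 'W'] left=[] right=[] parent=U
Step 6 (up): focus=U path=root depth=0 children=['P'] (at root)

Answer: root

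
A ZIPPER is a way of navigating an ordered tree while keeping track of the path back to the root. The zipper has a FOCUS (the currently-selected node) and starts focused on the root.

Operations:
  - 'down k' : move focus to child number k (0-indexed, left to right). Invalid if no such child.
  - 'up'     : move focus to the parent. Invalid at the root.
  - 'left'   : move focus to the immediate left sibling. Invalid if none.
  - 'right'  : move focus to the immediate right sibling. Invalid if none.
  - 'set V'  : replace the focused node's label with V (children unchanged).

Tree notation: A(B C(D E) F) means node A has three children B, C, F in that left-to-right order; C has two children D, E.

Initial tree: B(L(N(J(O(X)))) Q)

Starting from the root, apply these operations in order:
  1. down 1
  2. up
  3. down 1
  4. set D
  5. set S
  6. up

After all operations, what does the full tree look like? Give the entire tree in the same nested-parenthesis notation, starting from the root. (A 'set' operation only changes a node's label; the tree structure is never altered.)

Step 1 (down 1): focus=Q path=1 depth=1 children=[] left=['L'] right=[] parent=B
Step 2 (up): focus=B path=root depth=0 children=['L', 'Q'] (at root)
Step 3 (down 1): focus=Q path=1 depth=1 children=[] left=['L'] right=[] parent=B
Step 4 (set D): focus=D path=1 depth=1 children=[] left=['L'] right=[] parent=B
Step 5 (set S): focus=S path=1 depth=1 children=[] left=['L'] right=[] parent=B
Step 6 (up): focus=B path=root depth=0 children=['L', 'S'] (at root)

Answer: B(L(N(J(O(X)))) S)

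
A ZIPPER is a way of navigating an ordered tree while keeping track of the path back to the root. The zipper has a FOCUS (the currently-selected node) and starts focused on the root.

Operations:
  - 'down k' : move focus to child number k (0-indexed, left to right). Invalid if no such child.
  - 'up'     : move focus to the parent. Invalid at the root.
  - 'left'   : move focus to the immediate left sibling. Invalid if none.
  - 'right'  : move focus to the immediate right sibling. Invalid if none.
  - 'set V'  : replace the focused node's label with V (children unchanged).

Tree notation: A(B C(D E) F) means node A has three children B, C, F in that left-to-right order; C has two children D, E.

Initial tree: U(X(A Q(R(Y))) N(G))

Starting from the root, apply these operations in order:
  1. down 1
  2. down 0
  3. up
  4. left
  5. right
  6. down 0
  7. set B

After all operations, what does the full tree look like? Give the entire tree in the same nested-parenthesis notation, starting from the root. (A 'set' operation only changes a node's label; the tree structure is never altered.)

Step 1 (down 1): focus=N path=1 depth=1 children=['G'] left=['X'] right=[] parent=U
Step 2 (down 0): focus=G path=1/0 depth=2 children=[] left=[] right=[] parent=N
Step 3 (up): focus=N path=1 depth=1 children=['G'] left=['X'] right=[] parent=U
Step 4 (left): focus=X path=0 depth=1 children=['A', 'Q'] left=[] right=['N'] parent=U
Step 5 (right): focus=N path=1 depth=1 children=['G'] left=['X'] right=[] parent=U
Step 6 (down 0): focus=G path=1/0 depth=2 children=[] left=[] right=[] parent=N
Step 7 (set B): focus=B path=1/0 depth=2 children=[] left=[] right=[] parent=N

Answer: U(X(A Q(R(Y))) N(B))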